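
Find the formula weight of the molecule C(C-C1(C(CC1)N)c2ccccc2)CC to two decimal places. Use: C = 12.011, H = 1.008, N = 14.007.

203.33

Molecular formula: C14H21N.
M = 14×12.011 + 21×1.008 + 1×14.007 = 203.33 g/mol.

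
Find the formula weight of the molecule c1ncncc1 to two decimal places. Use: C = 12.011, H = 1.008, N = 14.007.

Molecular formula: C4H4N2.
M = 4×12.011 + 4×1.008 + 2×14.007 = 80.09 g/mol.

80.09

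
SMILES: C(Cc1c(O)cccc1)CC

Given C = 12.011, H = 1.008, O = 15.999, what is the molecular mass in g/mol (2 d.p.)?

150.22

Molecular formula: C10H14O.
M = 10×12.011 + 14×1.008 + 1×15.999 = 150.22 g/mol.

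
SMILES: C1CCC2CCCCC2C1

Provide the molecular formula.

Heavy atoms from the SMILES: 10 C.
Implicit hydrogens by atom environment:
  8 × C: 2 H each → 16
  2 × C: 1 H each → 2
  Total hydrogens = 18.
Molecular formula: C10H18

C10H18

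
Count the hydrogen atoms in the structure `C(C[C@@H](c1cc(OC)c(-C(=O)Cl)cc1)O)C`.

Hydrogens are implicit in SMILES; fill each atom to its normal valence:
  3 × C (aromatic): 1 H each → 3
  3 × C (aromatic): no H
  2 × C: 3 H each → 6
  2 × C: 2 H each → 4
  2 × O: no H
  1 × C: 1 H
  1 × C: no H
  1 × Cl: no H
  1 × O: 1 H
  Total hydrogens = 15.

15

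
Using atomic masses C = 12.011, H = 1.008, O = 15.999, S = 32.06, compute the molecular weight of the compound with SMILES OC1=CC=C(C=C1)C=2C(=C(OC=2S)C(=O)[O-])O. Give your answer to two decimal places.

Molecular formula: C11H7O5S-.
M = 11×12.011 + 7×1.008 + 5×15.999 + 1×32.06 = 251.23 g/mol.

251.23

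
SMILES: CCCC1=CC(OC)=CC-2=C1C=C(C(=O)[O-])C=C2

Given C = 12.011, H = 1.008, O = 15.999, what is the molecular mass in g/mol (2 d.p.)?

243.28

Molecular formula: C15H15O3-.
M = 15×12.011 + 15×1.008 + 3×15.999 = 243.28 g/mol.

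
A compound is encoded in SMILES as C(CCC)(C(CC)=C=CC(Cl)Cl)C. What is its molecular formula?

Heavy atoms from the SMILES: 11 C, 2 Cl.
Implicit hydrogens by atom environment:
  3 × C: 3 H each → 9
  3 × C: 2 H each → 6
  3 × C: 1 H each → 3
  2 × C: no H
  2 × Cl: no H
  Total hydrogens = 18.
Molecular formula: C11H18Cl2

C11H18Cl2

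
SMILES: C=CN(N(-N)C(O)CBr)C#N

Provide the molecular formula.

Heavy atoms from the SMILES: 1 Br, 5 C, 4 N, 1 O.
Implicit hydrogens by atom environment:
  3 × N: no H
  2 × C: 2 H each → 4
  2 × C: 1 H each → 2
  1 × Br: no H
  1 × C: no H
  1 × N: 2 H
  1 × O: 1 H
  Total hydrogens = 9.
Molecular formula: C5H9BrN4O

C5H9BrN4O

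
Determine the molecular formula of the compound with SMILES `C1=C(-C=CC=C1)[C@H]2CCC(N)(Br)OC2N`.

C11H15BrN2O

Heavy atoms from the SMILES: 1 Br, 11 C, 2 N, 1 O.
Implicit hydrogens by atom environment:
  5 × C (aromatic): 1 H each → 5
  2 × C: 2 H each → 4
  2 × C: 1 H each → 2
  2 × N: 2 H each → 4
  1 × Br: no H
  1 × C: no H
  1 × C (aromatic): no H
  1 × O: no H
  Total hydrogens = 15.
Molecular formula: C11H15BrN2O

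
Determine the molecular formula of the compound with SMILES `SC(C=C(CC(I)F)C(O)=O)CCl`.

Heavy atoms from the SMILES: 7 C, 1 Cl, 1 F, 1 I, 2 O, 1 S.
Implicit hydrogens by atom environment:
  3 × C: 1 H each → 3
  2 × C: 2 H each → 4
  2 × C: no H
  1 × Cl: no H
  1 × F: no H
  1 × I: no H
  1 × O: 1 H
  1 × O: no H
  1 × S: 1 H
  Total hydrogens = 9.
Molecular formula: C7H9ClFIO2S

C7H9ClFIO2S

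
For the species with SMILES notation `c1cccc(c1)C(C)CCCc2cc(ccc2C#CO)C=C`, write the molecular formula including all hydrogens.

Heavy atoms from the SMILES: 21 C, 1 O.
Implicit hydrogens by atom environment:
  8 × C (aromatic): 1 H each → 8
  4 × C: 2 H each → 8
  4 × C (aromatic): no H
  2 × C: 1 H each → 2
  2 × C: no H
  1 × C: 3 H
  1 × O: 1 H
  Total hydrogens = 22.
Molecular formula: C21H22O

C21H22O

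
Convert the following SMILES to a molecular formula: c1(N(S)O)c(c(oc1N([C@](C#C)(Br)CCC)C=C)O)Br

C12H14Br2N2O3S

Heavy atoms from the SMILES: 2 Br, 12 C, 2 N, 3 O, 1 S.
Implicit hydrogens by atom environment:
  4 × C (aromatic): no H
  3 × C: 2 H each → 6
  2 × Br: no H
  2 × C: 1 H each → 2
  2 × C: no H
  2 × N: no H
  2 × O: 1 H each → 2
  1 × C: 3 H
  1 × O (aromatic): no H
  1 × S: 1 H
  Total hydrogens = 14.
Molecular formula: C12H14Br2N2O3S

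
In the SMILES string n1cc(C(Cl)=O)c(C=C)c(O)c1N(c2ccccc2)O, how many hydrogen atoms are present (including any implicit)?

11

Hydrogens are implicit in SMILES; fill each atom to its normal valence:
  6 × C (aromatic): 1 H each → 6
  5 × C (aromatic): no H
  2 × O: 1 H each → 2
  1 × C: 2 H
  1 × C: 1 H
  1 × C: no H
  1 × Cl: no H
  1 × N (aromatic): no H
  1 × N: no H
  1 × O: no H
  Total hydrogens = 11.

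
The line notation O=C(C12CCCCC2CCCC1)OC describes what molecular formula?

C12H20O2

Heavy atoms from the SMILES: 12 C, 2 O.
Implicit hydrogens by atom environment:
  8 × C: 2 H each → 16
  2 × C: no H
  2 × O: no H
  1 × C: 3 H
  1 × C: 1 H
  Total hydrogens = 20.
Molecular formula: C12H20O2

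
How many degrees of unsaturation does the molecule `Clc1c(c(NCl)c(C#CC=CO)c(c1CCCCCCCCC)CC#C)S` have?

Molecular formula from the SMILES: C22H27Cl2NOS.
DoU = (2C + 2 + N − H − X)/2 = (2·22 + 2 + 1 − 27 − 2)/2 = 18/2 = 9.
(Structurally: 1 ring(s) + 8 π bond(s) = 9.)

9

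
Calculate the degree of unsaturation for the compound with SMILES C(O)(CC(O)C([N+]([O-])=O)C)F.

Molecular formula from the SMILES: C5H10FNO4.
DoU = (2C + 2 + N − H − X)/2 = (2·5 + 2 + 1 − 10 − 1)/2 = 2/2 = 1.
(Structurally: 0 ring(s) + 1 π bond(s) = 1.)

1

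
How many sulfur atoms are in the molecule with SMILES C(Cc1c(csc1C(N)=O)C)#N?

The symbol for sulfur appears 1 time in the SMILES.

1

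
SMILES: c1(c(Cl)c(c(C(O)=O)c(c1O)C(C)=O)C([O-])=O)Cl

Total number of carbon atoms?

10

The symbol for carbon appears 10 times in the SMILES. Lowercase c denotes aromatic carbon and counts toward C.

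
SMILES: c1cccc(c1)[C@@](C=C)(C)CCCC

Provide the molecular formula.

C14H20

Heavy atoms from the SMILES: 14 C.
Implicit hydrogens by atom environment:
  5 × C (aromatic): 1 H each → 5
  4 × C: 2 H each → 8
  2 × C: 3 H each → 6
  1 × C: 1 H
  1 × C: no H
  1 × C (aromatic): no H
  Total hydrogens = 20.
Molecular formula: C14H20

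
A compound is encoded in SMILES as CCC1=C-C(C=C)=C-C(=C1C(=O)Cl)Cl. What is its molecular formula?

C11H10Cl2O

Heavy atoms from the SMILES: 11 C, 2 Cl, 1 O.
Implicit hydrogens by atom environment:
  4 × C (aromatic): no H
  2 × C: 2 H each → 4
  2 × C (aromatic): 1 H each → 2
  2 × Cl: no H
  1 × C: 3 H
  1 × C: 1 H
  1 × C: no H
  1 × O: no H
  Total hydrogens = 10.
Molecular formula: C11H10Cl2O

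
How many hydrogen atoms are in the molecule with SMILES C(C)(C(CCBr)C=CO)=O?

Hydrogens are implicit in SMILES; fill each atom to its normal valence:
  3 × C: 1 H each → 3
  2 × C: 2 H each → 4
  1 × Br: no H
  1 × C: 3 H
  1 × C: no H
  1 × O: 1 H
  1 × O: no H
  Total hydrogens = 11.

11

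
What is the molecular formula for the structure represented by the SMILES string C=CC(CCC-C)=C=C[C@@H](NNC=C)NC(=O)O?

C13H21N3O2

Heavy atoms from the SMILES: 13 C, 3 N, 2 O.
Implicit hydrogens by atom environment:
  5 × C: 2 H each → 10
  4 × C: 1 H each → 4
  3 × C: no H
  3 × N: 1 H each → 3
  1 × C: 3 H
  1 × O: 1 H
  1 × O: no H
  Total hydrogens = 21.
Molecular formula: C13H21N3O2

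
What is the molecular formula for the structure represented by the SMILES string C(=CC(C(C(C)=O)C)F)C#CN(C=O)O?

C10H12FNO3

Heavy atoms from the SMILES: 10 C, 1 F, 1 N, 3 O.
Implicit hydrogens by atom environment:
  5 × C: 1 H each → 5
  3 × C: no H
  2 × C: 3 H each → 6
  2 × O: no H
  1 × F: no H
  1 × N: no H
  1 × O: 1 H
  Total hydrogens = 12.
Molecular formula: C10H12FNO3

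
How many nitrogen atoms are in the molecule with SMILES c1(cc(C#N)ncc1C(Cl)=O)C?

The symbol for nitrogen appears 2 times in the SMILES.

2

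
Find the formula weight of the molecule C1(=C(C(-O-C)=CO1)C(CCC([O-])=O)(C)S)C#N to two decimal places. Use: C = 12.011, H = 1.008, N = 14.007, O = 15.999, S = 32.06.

254.28

Molecular formula: C11H12NO4S-.
M = 11×12.011 + 12×1.008 + 1×14.007 + 4×15.999 + 1×32.06 = 254.28 g/mol.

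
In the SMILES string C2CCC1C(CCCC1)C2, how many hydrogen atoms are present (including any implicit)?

18

Hydrogens are implicit in SMILES; fill each atom to its normal valence:
  8 × C: 2 H each → 16
  2 × C: 1 H each → 2
  Total hydrogens = 18.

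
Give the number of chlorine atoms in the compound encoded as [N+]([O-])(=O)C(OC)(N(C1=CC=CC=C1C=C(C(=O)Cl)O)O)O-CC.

The symbol for chlorine appears 1 time in the SMILES.

1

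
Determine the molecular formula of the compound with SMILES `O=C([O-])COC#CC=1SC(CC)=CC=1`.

C10H9O3S-

Heavy atoms from the SMILES: 10 C, 3 O, 1 S.
Implicit hydrogens by atom environment:
  3 × C: no H
  2 × C: 2 H each → 4
  2 × C (aromatic): 1 H each → 2
  2 × C (aromatic): no H
  2 × O: no H
  1 × C: 3 H
  1 × O (charge -1): no H
  1 × S (aromatic): no H
  Total hydrogens = 9.
Net charge -1.
Molecular formula: C10H9O3S-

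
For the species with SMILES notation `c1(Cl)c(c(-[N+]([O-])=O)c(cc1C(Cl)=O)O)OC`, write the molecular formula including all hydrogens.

Heavy atoms from the SMILES: 8 C, 2 Cl, 1 N, 5 O.
Implicit hydrogens by atom environment:
  5 × C (aromatic): no H
  3 × O: no H
  2 × Cl: no H
  1 × C: 3 H
  1 × C (aromatic): 1 H
  1 × C: no H
  1 × N (charge +1): no H
  1 × O: 1 H
  1 × O (charge -1): no H
  Total hydrogens = 5.
Molecular formula: C8H5Cl2NO5

C8H5Cl2NO5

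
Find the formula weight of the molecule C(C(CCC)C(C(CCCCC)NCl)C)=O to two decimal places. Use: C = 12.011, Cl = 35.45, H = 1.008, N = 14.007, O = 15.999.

247.81

Molecular formula: C13H26ClNO.
M = 13×12.011 + 1×35.45 + 26×1.008 + 1×14.007 + 1×15.999 = 247.81 g/mol.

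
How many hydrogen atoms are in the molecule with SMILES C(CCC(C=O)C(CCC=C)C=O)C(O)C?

22

Hydrogens are implicit in SMILES; fill each atom to its normal valence:
  6 × C: 2 H each → 12
  6 × C: 1 H each → 6
  2 × O: no H
  1 × C: 3 H
  1 × O: 1 H
  Total hydrogens = 22.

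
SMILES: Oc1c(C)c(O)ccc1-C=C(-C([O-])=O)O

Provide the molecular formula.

Heavy atoms from the SMILES: 10 C, 5 O.
Implicit hydrogens by atom environment:
  4 × C (aromatic): no H
  3 × O: 1 H each → 3
  2 × C (aromatic): 1 H each → 2
  2 × C: no H
  1 × C: 3 H
  1 × C: 1 H
  1 × O: no H
  1 × O (charge -1): no H
  Total hydrogens = 9.
Net charge -1.
Molecular formula: C10H9O5-

C10H9O5-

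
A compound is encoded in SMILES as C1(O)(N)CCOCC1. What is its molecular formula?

Heavy atoms from the SMILES: 5 C, 1 N, 2 O.
Implicit hydrogens by atom environment:
  4 × C: 2 H each → 8
  1 × C: no H
  1 × N: 2 H
  1 × O: 1 H
  1 × O: no H
  Total hydrogens = 11.
Molecular formula: C5H11NO2

C5H11NO2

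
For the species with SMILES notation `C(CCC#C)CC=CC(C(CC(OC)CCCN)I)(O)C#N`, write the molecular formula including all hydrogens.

Heavy atoms from the SMILES: 17 C, 1 I, 2 N, 2 O.
Implicit hydrogens by atom environment:
  8 × C: 2 H each → 16
  5 × C: 1 H each → 5
  3 × C: no H
  1 × C: 3 H
  1 × I: no H
  1 × N: 2 H
  1 × N: no H
  1 × O: 1 H
  1 × O: no H
  Total hydrogens = 27.
Molecular formula: C17H27IN2O2

C17H27IN2O2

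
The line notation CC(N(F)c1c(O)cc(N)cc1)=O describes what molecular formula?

Heavy atoms from the SMILES: 8 C, 1 F, 2 N, 2 O.
Implicit hydrogens by atom environment:
  3 × C (aromatic): 1 H each → 3
  3 × C (aromatic): no H
  1 × C: 3 H
  1 × C: no H
  1 × F: no H
  1 × N: 2 H
  1 × N: no H
  1 × O: 1 H
  1 × O: no H
  Total hydrogens = 9.
Molecular formula: C8H9FN2O2

C8H9FN2O2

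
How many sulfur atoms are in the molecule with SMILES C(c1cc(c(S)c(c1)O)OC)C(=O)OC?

1

The symbol for sulfur appears 1 time in the SMILES.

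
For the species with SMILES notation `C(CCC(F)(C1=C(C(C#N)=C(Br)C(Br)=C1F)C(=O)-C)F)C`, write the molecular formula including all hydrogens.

Heavy atoms from the SMILES: 2 Br, 14 C, 3 F, 1 N, 1 O.
Implicit hydrogens by atom environment:
  6 × C (aromatic): no H
  3 × C: 2 H each → 6
  3 × C: no H
  3 × F: no H
  2 × Br: no H
  2 × C: 3 H each → 6
  1 × N: no H
  1 × O: no H
  Total hydrogens = 12.
Molecular formula: C14H12Br2F3NO

C14H12Br2F3NO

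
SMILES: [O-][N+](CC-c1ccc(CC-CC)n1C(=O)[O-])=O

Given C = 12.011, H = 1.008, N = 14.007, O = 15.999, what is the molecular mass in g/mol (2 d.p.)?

Molecular formula: C11H15N2O4-.
M = 11×12.011 + 15×1.008 + 2×14.007 + 4×15.999 = 239.25 g/mol.

239.25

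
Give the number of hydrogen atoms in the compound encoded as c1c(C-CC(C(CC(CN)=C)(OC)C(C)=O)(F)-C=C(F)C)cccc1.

27

Hydrogens are implicit in SMILES; fill each atom to its normal valence:
  5 × C: 2 H each → 10
  5 × C (aromatic): 1 H each → 5
  5 × C: no H
  3 × C: 3 H each → 9
  2 × F: no H
  2 × O: no H
  1 × C: 1 H
  1 × C (aromatic): no H
  1 × N: 2 H
  Total hydrogens = 27.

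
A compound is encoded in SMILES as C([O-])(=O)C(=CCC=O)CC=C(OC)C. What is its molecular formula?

C10H13O4-

Heavy atoms from the SMILES: 10 C, 4 O.
Implicit hydrogens by atom environment:
  3 × C: 1 H each → 3
  3 × C: no H
  3 × O: no H
  2 × C: 3 H each → 6
  2 × C: 2 H each → 4
  1 × O (charge -1): no H
  Total hydrogens = 13.
Net charge -1.
Molecular formula: C10H13O4-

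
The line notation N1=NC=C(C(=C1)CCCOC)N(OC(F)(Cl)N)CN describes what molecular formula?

Heavy atoms from the SMILES: 10 C, 1 Cl, 1 F, 5 N, 2 O.
Implicit hydrogens by atom environment:
  4 × C: 2 H each → 8
  2 × C (aromatic): 1 H each → 2
  2 × C (aromatic): no H
  2 × N: 2 H each → 4
  2 × N (aromatic): no H
  2 × O: no H
  1 × C: 3 H
  1 × C: no H
  1 × Cl: no H
  1 × F: no H
  1 × N: no H
  Total hydrogens = 17.
Molecular formula: C10H17ClFN5O2

C10H17ClFN5O2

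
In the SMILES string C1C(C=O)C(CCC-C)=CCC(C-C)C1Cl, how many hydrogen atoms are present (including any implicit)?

Hydrogens are implicit in SMILES; fill each atom to its normal valence:
  6 × C: 2 H each → 12
  5 × C: 1 H each → 5
  2 × C: 3 H each → 6
  1 × C: no H
  1 × Cl: no H
  1 × O: no H
  Total hydrogens = 23.

23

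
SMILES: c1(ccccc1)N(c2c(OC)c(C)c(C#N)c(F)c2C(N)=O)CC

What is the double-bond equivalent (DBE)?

Molecular formula from the SMILES: C18H18FN3O2.
DoU = (2C + 2 + N − H − X)/2 = (2·18 + 2 + 3 − 18 − 1)/2 = 22/2 = 11.
(Structurally: 2 ring(s) + 9 π bond(s) = 11.)

11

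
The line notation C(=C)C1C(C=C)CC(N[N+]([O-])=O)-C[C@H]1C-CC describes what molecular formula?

Heavy atoms from the SMILES: 13 C, 2 N, 2 O.
Implicit hydrogens by atom environment:
  6 × C: 2 H each → 12
  6 × C: 1 H each → 6
  1 × C: 3 H
  1 × N: 1 H
  1 × N (charge +1): no H
  1 × O: no H
  1 × O (charge -1): no H
  Total hydrogens = 22.
Molecular formula: C13H22N2O2

C13H22N2O2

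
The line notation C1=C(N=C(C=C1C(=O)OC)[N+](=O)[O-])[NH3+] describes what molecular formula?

C7H8N3O4+

Heavy atoms from the SMILES: 7 C, 3 N, 4 O.
Implicit hydrogens by atom environment:
  3 × C (aromatic): no H
  3 × O: no H
  2 × C (aromatic): 1 H each → 2
  1 × C: 3 H
  1 × C: no H
  1 × N (charge +1): 3 H
  1 × N (aromatic): no H
  1 × N (charge +1): no H
  1 × O (charge -1): no H
  Total hydrogens = 8.
Net charge +1.
Molecular formula: C7H8N3O4+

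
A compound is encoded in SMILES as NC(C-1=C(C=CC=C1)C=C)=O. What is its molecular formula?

C9H9NO

Heavy atoms from the SMILES: 9 C, 1 N, 1 O.
Implicit hydrogens by atom environment:
  4 × C (aromatic): 1 H each → 4
  2 × C (aromatic): no H
  1 × C: 2 H
  1 × C: 1 H
  1 × C: no H
  1 × N: 2 H
  1 × O: no H
  Total hydrogens = 9.
Molecular formula: C9H9NO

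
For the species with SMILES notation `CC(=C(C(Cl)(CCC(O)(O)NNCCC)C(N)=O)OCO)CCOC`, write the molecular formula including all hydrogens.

C15H30ClN3O6

Heavy atoms from the SMILES: 15 C, 1 Cl, 3 N, 6 O.
Implicit hydrogens by atom environment:
  7 × C: 2 H each → 14
  5 × C: no H
  3 × C: 3 H each → 9
  3 × O: 1 H each → 3
  3 × O: no H
  2 × N: 1 H each → 2
  1 × Cl: no H
  1 × N: 2 H
  Total hydrogens = 30.
Molecular formula: C15H30ClN3O6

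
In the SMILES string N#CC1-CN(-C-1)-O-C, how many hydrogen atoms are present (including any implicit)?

Hydrogens are implicit in SMILES; fill each atom to its normal valence:
  2 × C: 2 H each → 4
  2 × N: no H
  1 × C: 3 H
  1 × C: 1 H
  1 × C: no H
  1 × O: no H
  Total hydrogens = 8.

8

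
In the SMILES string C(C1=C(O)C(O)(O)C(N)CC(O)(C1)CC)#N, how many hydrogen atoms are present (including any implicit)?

16

Hydrogens are implicit in SMILES; fill each atom to its normal valence:
  5 × C: no H
  4 × O: 1 H each → 4
  3 × C: 2 H each → 6
  1 × C: 3 H
  1 × C: 1 H
  1 × N: 2 H
  1 × N: no H
  Total hydrogens = 16.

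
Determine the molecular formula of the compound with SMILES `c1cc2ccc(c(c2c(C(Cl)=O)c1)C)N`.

Heavy atoms from the SMILES: 12 C, 1 Cl, 1 N, 1 O.
Implicit hydrogens by atom environment:
  5 × C (aromatic): 1 H each → 5
  5 × C (aromatic): no H
  1 × C: 3 H
  1 × C: no H
  1 × Cl: no H
  1 × N: 2 H
  1 × O: no H
  Total hydrogens = 10.
Molecular formula: C12H10ClNO

C12H10ClNO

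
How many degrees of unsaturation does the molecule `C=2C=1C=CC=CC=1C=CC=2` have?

Molecular formula from the SMILES: C10H8.
DoU = (2C + 2 + N − H − X)/2 = (2·10 + 2 + 0 − 8 − 0)/2 = 14/2 = 7.
(Structurally: 2 ring(s) + 5 π bond(s) = 7.)

7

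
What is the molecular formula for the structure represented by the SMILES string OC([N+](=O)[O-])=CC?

C3H5NO3

Heavy atoms from the SMILES: 3 C, 1 N, 3 O.
Implicit hydrogens by atom environment:
  1 × C: 3 H
  1 × C: 1 H
  1 × C: no H
  1 × N (charge +1): no H
  1 × O: 1 H
  1 × O: no H
  1 × O (charge -1): no H
  Total hydrogens = 5.
Molecular formula: C3H5NO3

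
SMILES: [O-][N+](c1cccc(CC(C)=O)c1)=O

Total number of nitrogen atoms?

The symbol for nitrogen appears 1 time in the SMILES.

1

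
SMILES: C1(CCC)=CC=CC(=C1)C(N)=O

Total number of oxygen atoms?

1

The symbol for oxygen appears 1 time in the SMILES.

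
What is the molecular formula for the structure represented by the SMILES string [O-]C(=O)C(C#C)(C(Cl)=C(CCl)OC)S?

Heavy atoms from the SMILES: 8 C, 2 Cl, 3 O, 1 S.
Implicit hydrogens by atom environment:
  5 × C: no H
  2 × Cl: no H
  2 × O: no H
  1 × C: 3 H
  1 × C: 2 H
  1 × C: 1 H
  1 × O (charge -1): no H
  1 × S: 1 H
  Total hydrogens = 7.
Net charge -1.
Molecular formula: C8H7Cl2O3S-

C8H7Cl2O3S-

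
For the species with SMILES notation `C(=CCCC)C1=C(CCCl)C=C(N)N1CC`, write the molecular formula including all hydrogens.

Heavy atoms from the SMILES: 13 C, 1 Cl, 2 N.
Implicit hydrogens by atom environment:
  5 × C: 2 H each → 10
  3 × C (aromatic): no H
  2 × C: 3 H each → 6
  2 × C: 1 H each → 2
  1 × C (aromatic): 1 H
  1 × Cl: no H
  1 × N: 2 H
  1 × N (aromatic): no H
  Total hydrogens = 21.
Molecular formula: C13H21ClN2

C13H21ClN2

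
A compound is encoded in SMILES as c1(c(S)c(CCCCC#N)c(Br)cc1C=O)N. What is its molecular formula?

Heavy atoms from the SMILES: 1 Br, 12 C, 2 N, 1 O, 1 S.
Implicit hydrogens by atom environment:
  5 × C (aromatic): no H
  4 × C: 2 H each → 8
  1 × Br: no H
  1 × C (aromatic): 1 H
  1 × C: 1 H
  1 × C: no H
  1 × N: 2 H
  1 × N: no H
  1 × O: no H
  1 × S: 1 H
  Total hydrogens = 13.
Molecular formula: C12H13BrN2OS

C12H13BrN2OS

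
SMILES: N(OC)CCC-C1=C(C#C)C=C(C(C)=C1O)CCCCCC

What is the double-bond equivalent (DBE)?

Molecular formula from the SMILES: C19H29NO2.
DoU = (2C + 2 + N − H − X)/2 = (2·19 + 2 + 1 − 29 − 0)/2 = 12/2 = 6.
(Structurally: 1 ring(s) + 5 π bond(s) = 6.)

6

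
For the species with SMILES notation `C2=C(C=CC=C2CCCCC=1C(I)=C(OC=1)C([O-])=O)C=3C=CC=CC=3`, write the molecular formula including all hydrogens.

C21H18IO3-

Heavy atoms from the SMILES: 21 C, 1 I, 3 O.
Implicit hydrogens by atom environment:
  10 × C (aromatic): 1 H each → 10
  6 × C (aromatic): no H
  4 × C: 2 H each → 8
  1 × C: no H
  1 × I: no H
  1 × O (aromatic): no H
  1 × O: no H
  1 × O (charge -1): no H
  Total hydrogens = 18.
Net charge -1.
Molecular formula: C21H18IO3-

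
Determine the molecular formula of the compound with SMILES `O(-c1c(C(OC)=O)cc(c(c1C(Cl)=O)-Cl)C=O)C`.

Heavy atoms from the SMILES: 11 C, 2 Cl, 5 O.
Implicit hydrogens by atom environment:
  5 × C (aromatic): no H
  5 × O: no H
  2 × C: 3 H each → 6
  2 × C: no H
  2 × Cl: no H
  1 × C (aromatic): 1 H
  1 × C: 1 H
  Total hydrogens = 8.
Molecular formula: C11H8Cl2O5

C11H8Cl2O5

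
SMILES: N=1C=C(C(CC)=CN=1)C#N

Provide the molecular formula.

Heavy atoms from the SMILES: 7 C, 3 N.
Implicit hydrogens by atom environment:
  2 × C (aromatic): 1 H each → 2
  2 × C (aromatic): no H
  2 × N (aromatic): no H
  1 × C: 3 H
  1 × C: 2 H
  1 × C: no H
  1 × N: no H
  Total hydrogens = 7.
Molecular formula: C7H7N3

C7H7N3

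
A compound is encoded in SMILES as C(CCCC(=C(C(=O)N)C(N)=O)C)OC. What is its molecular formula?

C10H18N2O3

Heavy atoms from the SMILES: 10 C, 2 N, 3 O.
Implicit hydrogens by atom environment:
  4 × C: 2 H each → 8
  4 × C: no H
  3 × O: no H
  2 × C: 3 H each → 6
  2 × N: 2 H each → 4
  Total hydrogens = 18.
Molecular formula: C10H18N2O3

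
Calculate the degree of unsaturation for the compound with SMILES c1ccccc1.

Molecular formula from the SMILES: C6H6.
DoU = (2C + 2 + N − H − X)/2 = (2·6 + 2 + 0 − 6 − 0)/2 = 8/2 = 4.
(Structurally: 1 ring(s) + 3 π bond(s) = 4.)

4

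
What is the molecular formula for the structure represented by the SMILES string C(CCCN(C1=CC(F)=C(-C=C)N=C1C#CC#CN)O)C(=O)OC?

Heavy atoms from the SMILES: 17 C, 1 F, 3 N, 3 O.
Implicit hydrogens by atom environment:
  5 × C: 2 H each → 10
  5 × C: no H
  4 × C (aromatic): no H
  2 × O: no H
  1 × C: 3 H
  1 × C (aromatic): 1 H
  1 × C: 1 H
  1 × F: no H
  1 × N: 2 H
  1 × N (aromatic): no H
  1 × N: no H
  1 × O: 1 H
  Total hydrogens = 18.
Molecular formula: C17H18FN3O3

C17H18FN3O3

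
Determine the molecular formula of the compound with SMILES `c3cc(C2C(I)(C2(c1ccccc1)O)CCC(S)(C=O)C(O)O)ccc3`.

C20H21IO4S

Heavy atoms from the SMILES: 20 C, 1 I, 4 O, 1 S.
Implicit hydrogens by atom environment:
  10 × C (aromatic): 1 H each → 10
  3 × C: 1 H each → 3
  3 × C: no H
  3 × O: 1 H each → 3
  2 × C: 2 H each → 4
  2 × C (aromatic): no H
  1 × I: no H
  1 × O: no H
  1 × S: 1 H
  Total hydrogens = 21.
Molecular formula: C20H21IO4S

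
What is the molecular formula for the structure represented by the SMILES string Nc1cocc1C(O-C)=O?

C6H7NO3

Heavy atoms from the SMILES: 6 C, 1 N, 3 O.
Implicit hydrogens by atom environment:
  2 × C (aromatic): 1 H each → 2
  2 × C (aromatic): no H
  2 × O: no H
  1 × C: 3 H
  1 × C: no H
  1 × N: 2 H
  1 × O (aromatic): no H
  Total hydrogens = 7.
Molecular formula: C6H7NO3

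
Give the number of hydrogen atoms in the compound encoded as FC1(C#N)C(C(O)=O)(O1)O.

Hydrogens are implicit in SMILES; fill each atom to its normal valence:
  4 × C: no H
  2 × O: 1 H each → 2
  2 × O: no H
  1 × F: no H
  1 × N: no H
  Total hydrogens = 2.

2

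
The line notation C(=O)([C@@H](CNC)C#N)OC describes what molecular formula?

Heavy atoms from the SMILES: 6 C, 2 N, 2 O.
Implicit hydrogens by atom environment:
  2 × C: 3 H each → 6
  2 × C: no H
  2 × O: no H
  1 × C: 2 H
  1 × C: 1 H
  1 × N: 1 H
  1 × N: no H
  Total hydrogens = 10.
Molecular formula: C6H10N2O2

C6H10N2O2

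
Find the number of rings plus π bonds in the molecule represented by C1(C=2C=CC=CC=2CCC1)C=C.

6

Molecular formula from the SMILES: C12H14.
DoU = (2C + 2 + N − H − X)/2 = (2·12 + 2 + 0 − 14 − 0)/2 = 12/2 = 6.
(Structurally: 2 ring(s) + 4 π bond(s) = 6.)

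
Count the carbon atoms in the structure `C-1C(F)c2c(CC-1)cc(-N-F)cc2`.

10

The symbol for carbon appears 10 times in the SMILES. Lowercase c denotes aromatic carbon and counts toward C.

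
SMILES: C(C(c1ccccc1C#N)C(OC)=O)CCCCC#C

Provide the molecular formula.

Heavy atoms from the SMILES: 17 C, 1 N, 2 O.
Implicit hydrogens by atom environment:
  5 × C: 2 H each → 10
  4 × C (aromatic): 1 H each → 4
  3 × C: no H
  2 × C: 1 H each → 2
  2 × C (aromatic): no H
  2 × O: no H
  1 × C: 3 H
  1 × N: no H
  Total hydrogens = 19.
Molecular formula: C17H19NO2

C17H19NO2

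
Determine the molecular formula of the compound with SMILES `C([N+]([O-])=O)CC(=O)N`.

C3H6N2O3

Heavy atoms from the SMILES: 3 C, 2 N, 3 O.
Implicit hydrogens by atom environment:
  2 × C: 2 H each → 4
  2 × O: no H
  1 × C: no H
  1 × N: 2 H
  1 × N (charge +1): no H
  1 × O (charge -1): no H
  Total hydrogens = 6.
Molecular formula: C3H6N2O3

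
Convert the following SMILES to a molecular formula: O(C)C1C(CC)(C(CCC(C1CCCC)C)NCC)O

C17H35NO2

Heavy atoms from the SMILES: 17 C, 1 N, 2 O.
Implicit hydrogens by atom environment:
  7 × C: 2 H each → 14
  5 × C: 3 H each → 15
  4 × C: 1 H each → 4
  1 × C: no H
  1 × N: 1 H
  1 × O: 1 H
  1 × O: no H
  Total hydrogens = 35.
Molecular formula: C17H35NO2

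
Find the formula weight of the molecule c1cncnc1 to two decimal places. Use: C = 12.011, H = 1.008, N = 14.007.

Molecular formula: C4H4N2.
M = 4×12.011 + 4×1.008 + 2×14.007 = 80.09 g/mol.

80.09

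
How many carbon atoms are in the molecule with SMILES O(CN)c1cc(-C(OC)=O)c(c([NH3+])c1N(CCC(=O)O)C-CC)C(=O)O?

The symbol for carbon appears 16 times in the SMILES. Lowercase c denotes aromatic carbon and counts toward C.

16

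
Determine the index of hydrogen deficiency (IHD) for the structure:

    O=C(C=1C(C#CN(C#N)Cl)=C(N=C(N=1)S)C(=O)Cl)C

10

Molecular formula from the SMILES: C10H4Cl2N4O2S.
DoU = (2C + 2 + N − H − X)/2 = (2·10 + 2 + 4 − 4 − 2)/2 = 20/2 = 10.
(Structurally: 1 ring(s) + 9 π bond(s) = 10.)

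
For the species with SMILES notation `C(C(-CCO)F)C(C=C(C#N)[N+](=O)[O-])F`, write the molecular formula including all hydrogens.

Heavy atoms from the SMILES: 8 C, 2 F, 2 N, 3 O.
Implicit hydrogens by atom environment:
  3 × C: 2 H each → 6
  3 × C: 1 H each → 3
  2 × C: no H
  2 × F: no H
  1 × N: no H
  1 × N (charge +1): no H
  1 × O: 1 H
  1 × O: no H
  1 × O (charge -1): no H
  Total hydrogens = 10.
Molecular formula: C8H10F2N2O3

C8H10F2N2O3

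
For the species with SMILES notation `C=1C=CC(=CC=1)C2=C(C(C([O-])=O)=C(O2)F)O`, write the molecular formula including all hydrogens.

Heavy atoms from the SMILES: 11 C, 1 F, 4 O.
Implicit hydrogens by atom environment:
  5 × C (aromatic): 1 H each → 5
  5 × C (aromatic): no H
  1 × C: no H
  1 × F: no H
  1 × O: 1 H
  1 × O (aromatic): no H
  1 × O: no H
  1 × O (charge -1): no H
  Total hydrogens = 6.
Net charge -1.
Molecular formula: C11H6FO4-

C11H6FO4-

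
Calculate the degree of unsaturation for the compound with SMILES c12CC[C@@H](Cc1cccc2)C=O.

6

Molecular formula from the SMILES: C11H12O.
DoU = (2C + 2 + N − H − X)/2 = (2·11 + 2 + 0 − 12 − 0)/2 = 12/2 = 6.
(Structurally: 2 ring(s) + 4 π bond(s) = 6.)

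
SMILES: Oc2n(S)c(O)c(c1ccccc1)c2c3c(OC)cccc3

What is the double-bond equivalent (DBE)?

Molecular formula from the SMILES: C17H15NO3S.
DoU = (2C + 2 + N − H − X)/2 = (2·17 + 2 + 1 − 15 − 0)/2 = 22/2 = 11.
(Structurally: 3 ring(s) + 8 π bond(s) = 11.)

11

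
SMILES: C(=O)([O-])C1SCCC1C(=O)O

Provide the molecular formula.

C6H7O4S-

Heavy atoms from the SMILES: 6 C, 4 O, 1 S.
Implicit hydrogens by atom environment:
  2 × C: 2 H each → 4
  2 × C: 1 H each → 2
  2 × C: no H
  2 × O: no H
  1 × O: 1 H
  1 × O (charge -1): no H
  1 × S: no H
  Total hydrogens = 7.
Net charge -1.
Molecular formula: C6H7O4S-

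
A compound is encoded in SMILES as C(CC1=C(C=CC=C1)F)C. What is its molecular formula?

Heavy atoms from the SMILES: 9 C, 1 F.
Implicit hydrogens by atom environment:
  4 × C (aromatic): 1 H each → 4
  2 × C: 2 H each → 4
  2 × C (aromatic): no H
  1 × C: 3 H
  1 × F: no H
  Total hydrogens = 11.
Molecular formula: C9H11F

C9H11F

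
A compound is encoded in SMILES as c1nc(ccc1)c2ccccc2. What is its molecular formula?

C11H9N

Heavy atoms from the SMILES: 11 C, 1 N.
Implicit hydrogens by atom environment:
  9 × C (aromatic): 1 H each → 9
  2 × C (aromatic): no H
  1 × N (aromatic): no H
  Total hydrogens = 9.
Molecular formula: C11H9N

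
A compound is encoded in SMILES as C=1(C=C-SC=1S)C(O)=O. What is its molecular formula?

Heavy atoms from the SMILES: 5 C, 2 O, 2 S.
Implicit hydrogens by atom environment:
  2 × C (aromatic): 1 H each → 2
  2 × C (aromatic): no H
  1 × C: no H
  1 × O: 1 H
  1 × O: no H
  1 × S: 1 H
  1 × S (aromatic): no H
  Total hydrogens = 4.
Molecular formula: C5H4O2S2

C5H4O2S2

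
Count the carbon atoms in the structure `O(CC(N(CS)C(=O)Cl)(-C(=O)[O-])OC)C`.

7

The symbol for carbon appears 7 times in the SMILES. (Cl is a single chlorine, not C + l.)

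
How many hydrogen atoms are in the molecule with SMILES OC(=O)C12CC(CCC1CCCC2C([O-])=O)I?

16

Hydrogens are implicit in SMILES; fill each atom to its normal valence:
  6 × C: 2 H each → 12
  3 × C: 1 H each → 3
  3 × C: no H
  2 × O: no H
  1 × I: no H
  1 × O: 1 H
  1 × O (charge -1): no H
  Total hydrogens = 16.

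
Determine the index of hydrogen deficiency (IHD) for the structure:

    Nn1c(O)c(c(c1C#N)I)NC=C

6

Molecular formula from the SMILES: C7H7IN4O.
DoU = (2C + 2 + N − H − X)/2 = (2·7 + 2 + 4 − 7 − 1)/2 = 12/2 = 6.
(Structurally: 1 ring(s) + 5 π bond(s) = 6.)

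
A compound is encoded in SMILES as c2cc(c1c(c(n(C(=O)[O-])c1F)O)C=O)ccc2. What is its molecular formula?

Heavy atoms from the SMILES: 12 C, 1 F, 1 N, 4 O.
Implicit hydrogens by atom environment:
  5 × C (aromatic): 1 H each → 5
  5 × C (aromatic): no H
  2 × O: no H
  1 × C: 1 H
  1 × C: no H
  1 × F: no H
  1 × N (aromatic): no H
  1 × O: 1 H
  1 × O (charge -1): no H
  Total hydrogens = 7.
Net charge -1.
Molecular formula: C12H7FNO4-

C12H7FNO4-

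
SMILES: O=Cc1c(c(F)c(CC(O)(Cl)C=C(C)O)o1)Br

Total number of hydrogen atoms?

Hydrogens are implicit in SMILES; fill each atom to its normal valence:
  4 × C (aromatic): no H
  2 × C: 1 H each → 2
  2 × C: no H
  2 × O: 1 H each → 2
  1 × Br: no H
  1 × C: 3 H
  1 × C: 2 H
  1 × Cl: no H
  1 × F: no H
  1 × O (aromatic): no H
  1 × O: no H
  Total hydrogens = 9.

9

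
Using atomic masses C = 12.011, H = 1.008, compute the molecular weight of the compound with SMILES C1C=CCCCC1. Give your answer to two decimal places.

Molecular formula: C7H12.
M = 7×12.011 + 12×1.008 = 96.17 g/mol.

96.17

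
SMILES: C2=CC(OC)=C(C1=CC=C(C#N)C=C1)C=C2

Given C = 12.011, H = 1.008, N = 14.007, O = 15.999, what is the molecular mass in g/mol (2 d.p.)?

209.25

Molecular formula: C14H11NO.
M = 14×12.011 + 11×1.008 + 1×14.007 + 1×15.999 = 209.25 g/mol.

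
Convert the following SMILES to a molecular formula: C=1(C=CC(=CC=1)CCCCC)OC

Heavy atoms from the SMILES: 12 C, 1 O.
Implicit hydrogens by atom environment:
  4 × C: 2 H each → 8
  4 × C (aromatic): 1 H each → 4
  2 × C: 3 H each → 6
  2 × C (aromatic): no H
  1 × O: no H
  Total hydrogens = 18.
Molecular formula: C12H18O

C12H18O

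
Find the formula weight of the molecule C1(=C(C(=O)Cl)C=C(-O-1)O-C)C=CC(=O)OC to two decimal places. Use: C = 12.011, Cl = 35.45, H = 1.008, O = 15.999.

Molecular formula: C10H9ClO5.
M = 10×12.011 + 1×35.45 + 9×1.008 + 5×15.999 = 244.63 g/mol.

244.63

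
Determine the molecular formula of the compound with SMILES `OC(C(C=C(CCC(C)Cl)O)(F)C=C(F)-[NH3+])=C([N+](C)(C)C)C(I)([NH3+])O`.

Heavy atoms from the SMILES: 15 C, 1 Cl, 2 F, 1 I, 3 N, 3 O.
Implicit hydrogens by atom environment:
  6 × C: no H
  4 × C: 3 H each → 12
  3 × C: 1 H each → 3
  3 × O: 1 H each → 3
  2 × C: 2 H each → 4
  2 × F: no H
  2 × N (charge +1): 3 H each → 6
  1 × Cl: no H
  1 × I: no H
  1 × N (charge +1): no H
  Total hydrogens = 28.
Net charge +3.
Molecular formula: [C15H28ClF2IN3O3]3+

[C15H28ClF2IN3O3]3+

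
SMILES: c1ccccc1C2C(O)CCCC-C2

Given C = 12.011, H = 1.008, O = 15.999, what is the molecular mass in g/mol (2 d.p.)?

190.29

Molecular formula: C13H18O.
M = 13×12.011 + 18×1.008 + 1×15.999 = 190.29 g/mol.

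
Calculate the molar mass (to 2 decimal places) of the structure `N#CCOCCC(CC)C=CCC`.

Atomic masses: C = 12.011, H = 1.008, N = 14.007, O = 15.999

Molecular formula: C11H19NO.
M = 11×12.011 + 19×1.008 + 1×14.007 + 1×15.999 = 181.28 g/mol.

181.28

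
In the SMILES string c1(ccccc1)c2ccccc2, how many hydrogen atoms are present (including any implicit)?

Hydrogens are implicit in SMILES; fill each atom to its normal valence:
  10 × C (aromatic): 1 H each → 10
  2 × C (aromatic): no H
  Total hydrogens = 10.

10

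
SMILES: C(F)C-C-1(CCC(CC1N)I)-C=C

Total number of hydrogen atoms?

Hydrogens are implicit in SMILES; fill each atom to its normal valence:
  6 × C: 2 H each → 12
  3 × C: 1 H each → 3
  1 × C: no H
  1 × F: no H
  1 × I: no H
  1 × N: 2 H
  Total hydrogens = 17.

17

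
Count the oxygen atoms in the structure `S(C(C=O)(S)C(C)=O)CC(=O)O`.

The symbol for oxygen appears 4 times in the SMILES.

4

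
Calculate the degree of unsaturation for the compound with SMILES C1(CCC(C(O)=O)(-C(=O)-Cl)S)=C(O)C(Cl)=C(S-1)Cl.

5

Molecular formula from the SMILES: C9H7Cl3O4S2.
DoU = (2C + 2 + N − H − X)/2 = (2·9 + 2 + 0 − 7 − 3)/2 = 10/2 = 5.
(Structurally: 1 ring(s) + 4 π bond(s) = 5.)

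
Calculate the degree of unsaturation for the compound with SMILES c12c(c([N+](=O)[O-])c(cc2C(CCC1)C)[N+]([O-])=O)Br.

7

Molecular formula from the SMILES: C11H11BrN2O4.
DoU = (2C + 2 + N − H − X)/2 = (2·11 + 2 + 2 − 11 − 1)/2 = 14/2 = 7.
(Structurally: 2 ring(s) + 5 π bond(s) = 7.)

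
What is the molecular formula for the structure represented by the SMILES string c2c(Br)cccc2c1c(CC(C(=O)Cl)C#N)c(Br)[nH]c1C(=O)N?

Heavy atoms from the SMILES: 2 Br, 15 C, 1 Cl, 3 N, 2 O.
Implicit hydrogens by atom environment:
  6 × C (aromatic): no H
  4 × C (aromatic): 1 H each → 4
  3 × C: no H
  2 × Br: no H
  2 × O: no H
  1 × C: 2 H
  1 × C: 1 H
  1 × Cl: no H
  1 × N: 2 H
  1 × N (aromatic): 1 H
  1 × N: no H
  Total hydrogens = 10.
Molecular formula: C15H10Br2ClN3O2

C15H10Br2ClN3O2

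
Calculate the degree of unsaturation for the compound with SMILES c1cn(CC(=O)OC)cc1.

4

Molecular formula from the SMILES: C7H9NO2.
DoU = (2C + 2 + N − H − X)/2 = (2·7 + 2 + 1 − 9 − 0)/2 = 8/2 = 4.
(Structurally: 1 ring(s) + 3 π bond(s) = 4.)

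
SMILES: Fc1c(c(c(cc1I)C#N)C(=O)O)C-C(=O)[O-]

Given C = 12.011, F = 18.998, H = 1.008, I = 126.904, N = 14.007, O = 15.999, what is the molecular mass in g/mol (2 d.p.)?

348.05

Molecular formula: C10H4FINO4-.
M = 10×12.011 + 1×18.998 + 4×1.008 + 1×126.904 + 1×14.007 + 4×15.999 = 348.05 g/mol.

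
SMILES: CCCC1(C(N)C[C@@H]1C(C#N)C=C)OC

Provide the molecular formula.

C12H20N2O

Heavy atoms from the SMILES: 12 C, 2 N, 1 O.
Implicit hydrogens by atom environment:
  4 × C: 2 H each → 8
  4 × C: 1 H each → 4
  2 × C: 3 H each → 6
  2 × C: no H
  1 × N: 2 H
  1 × N: no H
  1 × O: no H
  Total hydrogens = 20.
Molecular formula: C12H20N2O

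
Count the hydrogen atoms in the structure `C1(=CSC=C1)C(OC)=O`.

Hydrogens are implicit in SMILES; fill each atom to its normal valence:
  3 × C (aromatic): 1 H each → 3
  2 × O: no H
  1 × C: 3 H
  1 × C (aromatic): no H
  1 × C: no H
  1 × S (aromatic): no H
  Total hydrogens = 6.

6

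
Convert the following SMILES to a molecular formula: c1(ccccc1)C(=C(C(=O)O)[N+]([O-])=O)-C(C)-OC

C12H13NO5

Heavy atoms from the SMILES: 12 C, 1 N, 5 O.
Implicit hydrogens by atom environment:
  5 × C (aromatic): 1 H each → 5
  3 × C: no H
  3 × O: no H
  2 × C: 3 H each → 6
  1 × C: 1 H
  1 × C (aromatic): no H
  1 × N (charge +1): no H
  1 × O: 1 H
  1 × O (charge -1): no H
  Total hydrogens = 13.
Molecular formula: C12H13NO5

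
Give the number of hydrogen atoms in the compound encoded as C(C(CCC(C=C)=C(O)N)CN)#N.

Hydrogens are implicit in SMILES; fill each atom to its normal valence:
  4 × C: 2 H each → 8
  3 × C: no H
  2 × C: 1 H each → 2
  2 × N: 2 H each → 4
  1 × N: no H
  1 × O: 1 H
  Total hydrogens = 15.

15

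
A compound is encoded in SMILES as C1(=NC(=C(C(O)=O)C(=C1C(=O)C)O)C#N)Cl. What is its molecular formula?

Heavy atoms from the SMILES: 9 C, 1 Cl, 2 N, 4 O.
Implicit hydrogens by atom environment:
  5 × C (aromatic): no H
  3 × C: no H
  2 × O: 1 H each → 2
  2 × O: no H
  1 × C: 3 H
  1 × Cl: no H
  1 × N (aromatic): no H
  1 × N: no H
  Total hydrogens = 5.
Molecular formula: C9H5ClN2O4

C9H5ClN2O4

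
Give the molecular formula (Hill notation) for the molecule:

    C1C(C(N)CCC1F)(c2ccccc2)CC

C14H20FN

Heavy atoms from the SMILES: 14 C, 1 F, 1 N.
Implicit hydrogens by atom environment:
  5 × C (aromatic): 1 H each → 5
  4 × C: 2 H each → 8
  2 × C: 1 H each → 2
  1 × C: 3 H
  1 × C: no H
  1 × C (aromatic): no H
  1 × F: no H
  1 × N: 2 H
  Total hydrogens = 20.
Molecular formula: C14H20FN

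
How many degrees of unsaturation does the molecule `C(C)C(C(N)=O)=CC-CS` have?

2

Molecular formula from the SMILES: C7H13NOS.
DoU = (2C + 2 + N − H − X)/2 = (2·7 + 2 + 1 − 13 − 0)/2 = 4/2 = 2.
(Structurally: 0 ring(s) + 2 π bond(s) = 2.)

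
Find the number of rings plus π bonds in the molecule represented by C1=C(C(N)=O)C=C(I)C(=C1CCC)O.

Molecular formula from the SMILES: C10H12INO2.
DoU = (2C + 2 + N − H − X)/2 = (2·10 + 2 + 1 − 12 − 1)/2 = 10/2 = 5.
(Structurally: 1 ring(s) + 4 π bond(s) = 5.)

5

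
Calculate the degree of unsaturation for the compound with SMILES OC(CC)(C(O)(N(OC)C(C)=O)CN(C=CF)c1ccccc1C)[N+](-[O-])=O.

Molecular formula from the SMILES: C17H24FN3O6.
DoU = (2C + 2 + N − H − X)/2 = (2·17 + 2 + 3 − 24 − 1)/2 = 14/2 = 7.
(Structurally: 1 ring(s) + 6 π bond(s) = 7.)

7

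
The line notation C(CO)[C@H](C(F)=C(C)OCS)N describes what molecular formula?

C7H14FNO2S

Heavy atoms from the SMILES: 7 C, 1 F, 1 N, 2 O, 1 S.
Implicit hydrogens by atom environment:
  3 × C: 2 H each → 6
  2 × C: no H
  1 × C: 3 H
  1 × C: 1 H
  1 × F: no H
  1 × N: 2 H
  1 × O: 1 H
  1 × O: no H
  1 × S: 1 H
  Total hydrogens = 14.
Molecular formula: C7H14FNO2S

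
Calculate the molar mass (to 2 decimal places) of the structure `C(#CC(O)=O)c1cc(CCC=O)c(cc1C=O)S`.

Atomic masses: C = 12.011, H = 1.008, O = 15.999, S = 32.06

262.28

Molecular formula: C13H10O4S.
M = 13×12.011 + 10×1.008 + 4×15.999 + 1×32.06 = 262.28 g/mol.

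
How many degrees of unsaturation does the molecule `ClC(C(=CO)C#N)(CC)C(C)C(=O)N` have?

Molecular formula from the SMILES: C9H13ClN2O2.
DoU = (2C + 2 + N − H − X)/2 = (2·9 + 2 + 2 − 13 − 1)/2 = 8/2 = 4.
(Structurally: 0 ring(s) + 4 π bond(s) = 4.)

4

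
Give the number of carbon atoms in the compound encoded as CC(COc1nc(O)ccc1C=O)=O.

The symbol for carbon appears 9 times in the SMILES. Lowercase c denotes aromatic carbon and counts toward C.

9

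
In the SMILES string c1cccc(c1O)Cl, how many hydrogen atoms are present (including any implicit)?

5

Hydrogens are implicit in SMILES; fill each atom to its normal valence:
  4 × C (aromatic): 1 H each → 4
  2 × C (aromatic): no H
  1 × Cl: no H
  1 × O: 1 H
  Total hydrogens = 5.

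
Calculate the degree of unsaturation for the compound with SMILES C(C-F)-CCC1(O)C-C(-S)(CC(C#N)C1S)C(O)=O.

4

Molecular formula from the SMILES: C12H18FNO3S2.
DoU = (2C + 2 + N − H − X)/2 = (2·12 + 2 + 1 − 18 − 1)/2 = 8/2 = 4.
(Structurally: 1 ring(s) + 3 π bond(s) = 4.)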